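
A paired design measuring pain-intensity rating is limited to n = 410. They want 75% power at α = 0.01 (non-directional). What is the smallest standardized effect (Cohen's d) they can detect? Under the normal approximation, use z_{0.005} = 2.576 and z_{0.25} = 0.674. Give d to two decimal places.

For a single sample (or paired design) of n = 410: d_min = (z_{α/2} + z_β)/√n.
z-sum = 2.576 + 0.674 = 3.250.
d_min = 3.250 / √410 = 3.250 / 20.248 = 0.161.

d_min ≈ 0.16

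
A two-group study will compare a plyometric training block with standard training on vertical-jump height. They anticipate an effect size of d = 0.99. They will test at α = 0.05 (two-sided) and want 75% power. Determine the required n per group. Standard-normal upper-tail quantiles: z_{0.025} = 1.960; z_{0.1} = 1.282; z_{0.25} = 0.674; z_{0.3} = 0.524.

n = 15 per group

For two independent groups with equal n: n = 2·((z_{α/2} + z_β) / d)².
z_{α/2} + z_β = 1.960 + 0.674 = 2.634.
n = 2 × (2.634 / 0.99)² = 2 × 2.661² = 2 × 7.08 = 14.2.
Round up to the next whole participant.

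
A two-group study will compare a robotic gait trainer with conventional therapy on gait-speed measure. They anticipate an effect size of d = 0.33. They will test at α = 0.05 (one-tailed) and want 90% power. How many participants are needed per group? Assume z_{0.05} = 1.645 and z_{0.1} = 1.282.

For two independent groups with equal n: n = 2·((z_{α} + z_β) / d)².
z_{α} + z_β = 1.645 + 1.282 = 2.927.
n = 2 × (2.927 / 0.33)² = 2 × 8.870² = 2 × 78.67 = 157.3.
Round up to the next whole participant.

n = 158 per group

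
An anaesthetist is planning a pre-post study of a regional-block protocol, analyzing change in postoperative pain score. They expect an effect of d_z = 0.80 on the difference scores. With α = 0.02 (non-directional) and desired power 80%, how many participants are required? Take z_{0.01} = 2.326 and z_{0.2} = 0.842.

n = 16 pairs

For a paired (one-sample on differences) test: n = ((z_{α/2} + z_β) / d)².
z_{α/2} + z_β = 2.326 + 0.842 = 3.168.
n = (3.168 / 0.80)² = 3.960² = 15.68.
Round up.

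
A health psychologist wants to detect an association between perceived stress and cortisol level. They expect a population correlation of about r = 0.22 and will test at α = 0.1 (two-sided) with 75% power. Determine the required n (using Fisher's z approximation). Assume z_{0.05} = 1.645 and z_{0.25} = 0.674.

Fisher's z: C = ½·ln((1+r)/(1−r)) = ½·ln(1.5641) = 0.2237.
n = ((z_{α/2} + z_β)/C)² + 3.
(1.645 + 0.674) / 0.2237 = 2.319 / 0.2237 = 10.367.
n = 10.367² + 3 = 107.47 + 3 = 110.5.
Round up.

n = 111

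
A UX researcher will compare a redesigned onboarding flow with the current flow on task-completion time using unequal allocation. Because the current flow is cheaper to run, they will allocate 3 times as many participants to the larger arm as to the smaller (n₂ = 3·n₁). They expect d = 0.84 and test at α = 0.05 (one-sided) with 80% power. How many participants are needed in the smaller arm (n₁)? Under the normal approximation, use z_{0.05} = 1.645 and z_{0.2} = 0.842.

With allocation ratio k = n₂/n₁ = 3, Var(x̄₁−x̄₂) = σ²(1/n₁ + 1/(k·n₁)) = σ²·(k+1)/(k·n₁).
So n₁ = (1 + 1/k)·((z_{α} + z_β)/d)² = 1.333 × (2.487/0.84)².
n₁ = 1.333 × 8.77 = 11.7.
Round up: n₁ = 12, giving n₂ = 3 × 12 = 36.

n₁ = 12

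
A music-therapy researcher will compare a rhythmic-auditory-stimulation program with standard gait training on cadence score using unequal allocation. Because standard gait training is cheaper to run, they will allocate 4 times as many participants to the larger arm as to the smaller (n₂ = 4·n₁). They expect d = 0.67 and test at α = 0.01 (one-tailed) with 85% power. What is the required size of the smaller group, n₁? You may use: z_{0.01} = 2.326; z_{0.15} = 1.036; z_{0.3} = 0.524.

With allocation ratio k = n₂/n₁ = 4, Var(x̄₁−x̄₂) = σ²(1/n₁ + 1/(k·n₁)) = σ²·(k+1)/(k·n₁).
So n₁ = (1 + 1/k)·((z_{α} + z_β)/d)² = 1.250 × (3.362/0.67)².
n₁ = 1.250 × 25.18 = 31.5.
Round up: n₁ = 32, giving n₂ = 4 × 32 = 128.

n₁ = 32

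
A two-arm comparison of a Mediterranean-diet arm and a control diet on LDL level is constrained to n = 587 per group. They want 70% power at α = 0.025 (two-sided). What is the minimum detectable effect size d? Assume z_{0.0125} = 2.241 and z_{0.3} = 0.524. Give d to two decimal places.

For two independent groups of n = 587 each: d_min = (z_{α/2} + z_β)·√(2/n).
z-sum = 2.241 + 0.524 = 2.765.
d_min = 2.765 × √(2/587) = 2.765 × 0.0584 = 0.161.

d_min ≈ 0.16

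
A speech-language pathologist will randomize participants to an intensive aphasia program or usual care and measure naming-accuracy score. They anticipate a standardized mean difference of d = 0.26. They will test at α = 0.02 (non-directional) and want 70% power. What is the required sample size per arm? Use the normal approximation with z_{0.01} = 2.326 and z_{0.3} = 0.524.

For two independent groups with equal n: n = 2·((z_{α/2} + z_β) / d)².
z_{α/2} + z_β = 2.326 + 0.524 = 2.850.
n = 2 × (2.850 / 0.26)² = 2 × 10.962² = 2 × 120.16 = 240.3.
Round up to the next whole participant.

n = 241 per group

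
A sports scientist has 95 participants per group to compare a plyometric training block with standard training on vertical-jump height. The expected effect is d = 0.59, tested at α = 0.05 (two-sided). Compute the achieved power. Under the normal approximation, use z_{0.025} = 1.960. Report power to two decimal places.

power ≈ 0.98

For two equal groups, power = Φ(d·√(n/2) − z_{α/2}).
d·√(n/2) = 0.59 × √(95/2) = 0.59 × 6.892 = 4.066.
z_β = 4.066 − 1.960 = 2.106.
Power = Φ(2.106) = 0.982.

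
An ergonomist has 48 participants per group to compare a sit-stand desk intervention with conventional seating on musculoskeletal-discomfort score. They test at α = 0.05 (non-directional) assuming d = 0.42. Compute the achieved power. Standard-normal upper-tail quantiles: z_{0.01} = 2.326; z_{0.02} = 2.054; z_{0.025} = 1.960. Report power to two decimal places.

For two equal groups, power = Φ(d·√(n/2) − z_{α/2}).
d·√(n/2) = 0.42 × √(48/2) = 0.42 × 4.899 = 2.058.
z_β = 2.058 − 1.960 = 0.098.
Power = Φ(0.098) = 0.539.

power ≈ 0.54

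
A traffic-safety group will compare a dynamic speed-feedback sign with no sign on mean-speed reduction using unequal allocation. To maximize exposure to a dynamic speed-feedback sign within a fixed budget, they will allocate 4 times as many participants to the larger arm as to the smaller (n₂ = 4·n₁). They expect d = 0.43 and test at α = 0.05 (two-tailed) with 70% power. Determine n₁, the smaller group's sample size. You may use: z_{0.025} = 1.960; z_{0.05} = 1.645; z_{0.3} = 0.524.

With allocation ratio k = n₂/n₁ = 4, Var(x̄₁−x̄₂) = σ²(1/n₁ + 1/(k·n₁)) = σ²·(k+1)/(k·n₁).
So n₁ = (1 + 1/k)·((z_{α/2} + z_β)/d)² = 1.250 × (2.484/0.43)².
n₁ = 1.250 × 33.37 = 41.7.
Round up: n₁ = 42, giving n₂ = 4 × 42 = 168.

n₁ = 42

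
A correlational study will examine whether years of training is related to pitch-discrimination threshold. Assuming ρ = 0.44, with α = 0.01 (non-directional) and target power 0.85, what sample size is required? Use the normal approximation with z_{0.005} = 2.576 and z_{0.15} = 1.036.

Fisher's z: C = ½·ln((1+r)/(1−r)) = ½·ln(2.5714) = 0.4722.
n = ((z_{α/2} + z_β)/C)² + 3.
(2.576 + 1.036) / 0.4722 = 3.612 / 0.4722 = 7.649.
n = 7.649² + 3 = 58.51 + 3 = 61.5.
Round up.

n = 62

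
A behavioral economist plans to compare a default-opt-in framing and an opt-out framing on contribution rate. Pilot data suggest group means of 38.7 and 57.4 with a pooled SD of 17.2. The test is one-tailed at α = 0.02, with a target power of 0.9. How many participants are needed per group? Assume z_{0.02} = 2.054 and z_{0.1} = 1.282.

Cohen's d = |M₁ − M₂| / SD_pooled = |38.7 − 57.4| / 17.2 = 18.7 / 17.2 = 1.087.
For two independent groups with equal n: n = 2·((z_{α} + z_β) / d)².
z_{α} + z_β = 2.054 + 1.282 = 3.336.
n = 2 × (3.336 / 1.087)² = 2 × 3.069² = 2 × 9.42 = 18.8.
Round up to the next whole participant.

n = 19 per group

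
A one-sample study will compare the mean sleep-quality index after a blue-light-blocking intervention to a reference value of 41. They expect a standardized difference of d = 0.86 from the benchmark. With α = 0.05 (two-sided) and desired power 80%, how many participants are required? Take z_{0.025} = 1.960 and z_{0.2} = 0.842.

For a one-sample test: n = ((z_{α/2} + z_β) / d)².
z_{α/2} + z_β = 1.960 + 0.842 = 2.802.
n = (2.802 / 0.86)² = 3.258² = 10.62.
Round up.

n = 11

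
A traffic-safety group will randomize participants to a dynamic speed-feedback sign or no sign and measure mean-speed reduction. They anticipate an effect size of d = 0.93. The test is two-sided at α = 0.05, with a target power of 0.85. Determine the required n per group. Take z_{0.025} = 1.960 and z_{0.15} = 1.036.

n = 21 per group

For two independent groups with equal n: n = 2·((z_{α/2} + z_β) / d)².
z_{α/2} + z_β = 1.960 + 1.036 = 2.996.
n = 2 × (2.996 / 0.93)² = 2 × 3.222² = 2 × 10.38 = 20.8.
Round up to the next whole participant.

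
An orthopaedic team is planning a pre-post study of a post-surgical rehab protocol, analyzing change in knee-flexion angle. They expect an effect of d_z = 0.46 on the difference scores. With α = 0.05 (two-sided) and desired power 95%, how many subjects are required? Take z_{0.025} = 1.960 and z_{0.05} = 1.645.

For a paired (one-sample on differences) test: n = ((z_{α/2} + z_β) / d)².
z_{α/2} + z_β = 1.960 + 1.645 = 3.605.
n = (3.605 / 0.46)² = 7.837² = 61.42.
Round up.

n = 62 pairs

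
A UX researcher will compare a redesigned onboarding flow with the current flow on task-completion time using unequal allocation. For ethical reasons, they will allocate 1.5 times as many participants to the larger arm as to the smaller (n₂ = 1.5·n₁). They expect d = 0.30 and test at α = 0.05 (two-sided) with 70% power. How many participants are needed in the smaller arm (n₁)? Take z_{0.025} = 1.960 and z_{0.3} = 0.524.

n₁ = 115

With allocation ratio k = n₂/n₁ = 1.5, Var(x̄₁−x̄₂) = σ²(1/n₁ + 1/(k·n₁)) = σ²·(k+1)/(k·n₁).
So n₁ = (1 + 1/k)·((z_{α/2} + z_β)/d)² = 1.667 × (2.484/0.30)².
n₁ = 1.667 × 68.56 = 114.3.
Round up: n₁ = 115, giving n₂ = ⌈1.5 × 115⌉ = ⌈172.5⌉ = 173.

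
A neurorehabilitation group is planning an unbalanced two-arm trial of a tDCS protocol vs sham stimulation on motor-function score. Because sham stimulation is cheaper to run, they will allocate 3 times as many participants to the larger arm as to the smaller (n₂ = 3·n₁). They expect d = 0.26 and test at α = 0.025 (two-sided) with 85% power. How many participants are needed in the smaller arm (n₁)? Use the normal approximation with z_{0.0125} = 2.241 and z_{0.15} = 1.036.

n₁ = 212

With allocation ratio k = n₂/n₁ = 3, Var(x̄₁−x̄₂) = σ²(1/n₁ + 1/(k·n₁)) = σ²·(k+1)/(k·n₁).
So n₁ = (1 + 1/k)·((z_{α/2} + z_β)/d)² = 1.333 × (3.277/0.26)².
n₁ = 1.333 × 158.86 = 211.8.
Round up: n₁ = 212, giving n₂ = 3 × 212 = 636.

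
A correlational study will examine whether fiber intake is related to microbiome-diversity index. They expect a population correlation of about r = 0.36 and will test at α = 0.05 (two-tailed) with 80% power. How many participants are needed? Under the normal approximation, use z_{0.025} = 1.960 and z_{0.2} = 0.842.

n = 59

Fisher's z: C = ½·ln((1+r)/(1−r)) = ½·ln(2.1250) = 0.3769.
n = ((z_{α/2} + z_β)/C)² + 3.
(1.960 + 0.842) / 0.3769 = 2.802 / 0.3769 = 7.434.
n = 7.434² + 3 = 55.27 + 3 = 58.3.
Round up.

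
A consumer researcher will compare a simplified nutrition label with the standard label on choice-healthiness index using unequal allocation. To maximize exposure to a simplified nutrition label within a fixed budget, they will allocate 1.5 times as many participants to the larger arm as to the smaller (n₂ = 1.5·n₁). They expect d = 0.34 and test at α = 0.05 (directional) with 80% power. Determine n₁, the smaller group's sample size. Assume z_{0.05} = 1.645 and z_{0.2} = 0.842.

With allocation ratio k = n₂/n₁ = 1.5, Var(x̄₁−x̄₂) = σ²(1/n₁ + 1/(k·n₁)) = σ²·(k+1)/(k·n₁).
So n₁ = (1 + 1/k)·((z_{α} + z_β)/d)² = 1.667 × (2.487/0.34)².
n₁ = 1.667 × 53.50 = 89.2.
Round up: n₁ = 90, giving n₂ = 1.5 × 90 = 135.

n₁ = 90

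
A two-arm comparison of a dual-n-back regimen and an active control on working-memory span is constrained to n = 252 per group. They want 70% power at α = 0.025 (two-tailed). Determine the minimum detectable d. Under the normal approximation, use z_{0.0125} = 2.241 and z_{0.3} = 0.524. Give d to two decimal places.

d_min ≈ 0.25

For two independent groups of n = 252 each: d_min = (z_{α/2} + z_β)·√(2/n).
z-sum = 2.241 + 0.524 = 2.765.
d_min = 2.765 × √(2/252) = 2.765 × 0.0891 = 0.246.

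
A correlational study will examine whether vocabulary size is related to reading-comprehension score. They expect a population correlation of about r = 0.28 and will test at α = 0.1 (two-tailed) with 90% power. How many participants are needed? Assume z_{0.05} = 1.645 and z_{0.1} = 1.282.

n = 107

Fisher's z: C = ½·ln((1+r)/(1−r)) = ½·ln(1.7778) = 0.2877.
n = ((z_{α/2} + z_β)/C)² + 3.
(1.645 + 1.282) / 0.2877 = 2.927 / 0.2877 = 10.174.
n = 10.174² + 3 = 103.51 + 3 = 106.5.
Round up.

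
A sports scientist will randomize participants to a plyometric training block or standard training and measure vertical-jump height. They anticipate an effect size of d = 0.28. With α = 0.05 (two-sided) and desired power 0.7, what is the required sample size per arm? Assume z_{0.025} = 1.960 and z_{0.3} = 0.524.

For two independent groups with equal n: n = 2·((z_{α/2} + z_β) / d)².
z_{α/2} + z_β = 1.960 + 0.524 = 2.484.
n = 2 × (2.484 / 0.28)² = 2 × 8.871² = 2 × 78.70 = 157.4.
Round up to the next whole participant.

n = 158 per group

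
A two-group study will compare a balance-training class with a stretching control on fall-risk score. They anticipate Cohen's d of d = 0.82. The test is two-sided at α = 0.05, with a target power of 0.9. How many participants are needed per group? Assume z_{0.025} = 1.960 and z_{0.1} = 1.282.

For two independent groups with equal n: n = 2·((z_{α/2} + z_β) / d)².
z_{α/2} + z_β = 1.960 + 1.282 = 3.242.
n = 2 × (3.242 / 0.82)² = 2 × 3.954² = 2 × 15.63 = 31.3.
Round up to the next whole participant.

n = 32 per group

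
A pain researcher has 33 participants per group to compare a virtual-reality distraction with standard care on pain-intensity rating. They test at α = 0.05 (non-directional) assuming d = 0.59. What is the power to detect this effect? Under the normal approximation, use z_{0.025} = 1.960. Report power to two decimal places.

power ≈ 0.67

For two equal groups, power = Φ(d·√(n/2) − z_{α/2}).
d·√(n/2) = 0.59 × √(33/2) = 0.59 × 4.062 = 2.397.
z_β = 2.397 − 1.960 = 0.437.
Power = Φ(0.437) = 0.669.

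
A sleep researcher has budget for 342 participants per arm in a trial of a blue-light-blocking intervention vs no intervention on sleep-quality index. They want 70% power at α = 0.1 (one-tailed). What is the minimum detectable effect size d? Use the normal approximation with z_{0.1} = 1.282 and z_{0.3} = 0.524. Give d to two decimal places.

For two independent groups of n = 342 each: d_min = (z_{α} + z_β)·√(2/n).
z-sum = 1.282 + 0.524 = 1.806.
d_min = 1.806 × √(2/342) = 1.806 × 0.0765 = 0.138.

d_min ≈ 0.14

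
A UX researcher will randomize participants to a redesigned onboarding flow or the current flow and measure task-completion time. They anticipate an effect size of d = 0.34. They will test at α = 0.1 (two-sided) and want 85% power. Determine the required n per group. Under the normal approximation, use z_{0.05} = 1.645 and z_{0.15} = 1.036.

n = 125 per group

For two independent groups with equal n: n = 2·((z_{α/2} + z_β) / d)².
z_{α/2} + z_β = 1.645 + 1.036 = 2.681.
n = 2 × (2.681 / 0.34)² = 2 × 7.885² = 2 × 62.18 = 124.4.
Round up to the next whole participant.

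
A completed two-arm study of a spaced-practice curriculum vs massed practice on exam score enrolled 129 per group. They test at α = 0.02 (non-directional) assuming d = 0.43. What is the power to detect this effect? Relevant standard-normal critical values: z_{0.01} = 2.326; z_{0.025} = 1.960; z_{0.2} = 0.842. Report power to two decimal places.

For two equal groups, power = Φ(d·√(n/2) − z_{α/2}).
d·√(n/2) = 0.43 × √(129/2) = 0.43 × 8.031 = 3.453.
z_β = 3.453 − 2.326 = 1.127.
Power = Φ(1.127) = 0.870.

power ≈ 0.87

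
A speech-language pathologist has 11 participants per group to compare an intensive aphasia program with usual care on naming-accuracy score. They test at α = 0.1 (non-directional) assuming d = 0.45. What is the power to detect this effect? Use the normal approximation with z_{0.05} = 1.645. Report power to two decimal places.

For two equal groups, power = Φ(d·√(n/2) − z_{α/2}).
d·√(n/2) = 0.45 × √(11/2) = 0.45 × 2.345 = 1.055.
z_β = 1.055 − 1.645 = -0.590.
Power = Φ(-0.590) = 0.278.

power ≈ 0.28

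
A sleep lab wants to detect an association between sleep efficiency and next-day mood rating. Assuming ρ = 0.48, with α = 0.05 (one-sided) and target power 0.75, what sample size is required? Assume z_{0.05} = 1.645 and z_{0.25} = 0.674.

n = 23

Fisher's z: C = ½·ln((1+r)/(1−r)) = ½·ln(2.8462) = 0.5230.
n = ((z_{α} + z_β)/C)² + 3.
(1.645 + 0.674) / 0.5230 = 2.319 / 0.5230 = 4.434.
n = 4.434² + 3 = 19.66 + 3 = 22.7.
Round up.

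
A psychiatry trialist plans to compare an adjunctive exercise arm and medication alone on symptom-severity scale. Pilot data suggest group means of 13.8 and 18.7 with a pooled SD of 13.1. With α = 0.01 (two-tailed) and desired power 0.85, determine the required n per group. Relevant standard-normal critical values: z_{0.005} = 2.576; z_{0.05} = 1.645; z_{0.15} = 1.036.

n = 187 per group

Cohen's d = |M₁ − M₂| / SD_pooled = |13.8 − 18.7| / 13.1 = 4.9 / 13.1 = 0.374.
For two independent groups with equal n: n = 2·((z_{α/2} + z_β) / d)².
z_{α/2} + z_β = 2.576 + 1.036 = 3.612.
n = 2 × (3.612 / 0.374)² = 2 × 9.658² = 2 × 93.27 = 186.5.
Round up to the next whole participant.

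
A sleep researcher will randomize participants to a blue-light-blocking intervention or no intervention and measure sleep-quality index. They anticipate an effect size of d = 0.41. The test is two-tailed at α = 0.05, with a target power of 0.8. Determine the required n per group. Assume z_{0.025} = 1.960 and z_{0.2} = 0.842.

n = 94 per group

For two independent groups with equal n: n = 2·((z_{α/2} + z_β) / d)².
z_{α/2} + z_β = 1.960 + 0.842 = 2.802.
n = 2 × (2.802 / 0.41)² = 2 × 6.834² = 2 × 46.71 = 93.4.
Round up to the next whole participant.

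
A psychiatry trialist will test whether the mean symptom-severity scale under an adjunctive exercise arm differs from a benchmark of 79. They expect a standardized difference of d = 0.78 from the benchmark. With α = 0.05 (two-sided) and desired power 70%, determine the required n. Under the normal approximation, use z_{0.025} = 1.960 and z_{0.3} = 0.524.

n = 11

For a one-sample test: n = ((z_{α/2} + z_β) / d)².
z_{α/2} + z_β = 1.960 + 0.524 = 2.484.
n = (2.484 / 0.78)² = 3.185² = 10.14.
Round up.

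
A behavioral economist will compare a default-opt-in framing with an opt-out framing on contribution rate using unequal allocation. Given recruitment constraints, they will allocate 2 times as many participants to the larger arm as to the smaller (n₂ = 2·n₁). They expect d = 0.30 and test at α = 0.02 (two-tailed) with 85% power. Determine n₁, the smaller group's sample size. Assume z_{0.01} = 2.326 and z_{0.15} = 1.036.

With allocation ratio k = n₂/n₁ = 2, Var(x̄₁−x̄₂) = σ²(1/n₁ + 1/(k·n₁)) = σ²·(k+1)/(k·n₁).
So n₁ = (1 + 1/k)·((z_{α/2} + z_β)/d)² = 1.500 × (3.362/0.30)².
n₁ = 1.500 × 125.59 = 188.4.
Round up: n₁ = 189, giving n₂ = 2 × 189 = 378.

n₁ = 189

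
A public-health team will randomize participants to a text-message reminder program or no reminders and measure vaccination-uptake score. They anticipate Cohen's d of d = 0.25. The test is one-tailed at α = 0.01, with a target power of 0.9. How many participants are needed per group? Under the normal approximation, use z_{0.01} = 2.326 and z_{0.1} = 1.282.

n = 417 per group

For two independent groups with equal n: n = 2·((z_{α} + z_β) / d)².
z_{α} + z_β = 2.326 + 1.282 = 3.608.
n = 2 × (3.608 / 0.25)² = 2 × 14.432² = 2 × 208.28 = 416.6.
Round up to the next whole participant.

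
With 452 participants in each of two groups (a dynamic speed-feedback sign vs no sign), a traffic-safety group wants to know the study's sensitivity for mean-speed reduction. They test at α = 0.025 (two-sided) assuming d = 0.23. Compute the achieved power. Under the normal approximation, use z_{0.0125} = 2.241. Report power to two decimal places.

For two equal groups, power = Φ(d·√(n/2) − z_{α/2}).
d·√(n/2) = 0.23 × √(452/2) = 0.23 × 15.033 = 3.458.
z_β = 3.458 − 2.241 = 1.217.
Power = Φ(1.217) = 0.888.

power ≈ 0.89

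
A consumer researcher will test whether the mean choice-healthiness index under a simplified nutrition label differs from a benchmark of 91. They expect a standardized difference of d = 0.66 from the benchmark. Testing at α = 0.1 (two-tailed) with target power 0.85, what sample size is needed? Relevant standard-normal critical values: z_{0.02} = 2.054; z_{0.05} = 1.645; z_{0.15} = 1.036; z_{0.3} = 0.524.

n = 17

For a one-sample test: n = ((z_{α/2} + z_β) / d)².
z_{α/2} + z_β = 1.645 + 1.036 = 2.681.
n = (2.681 / 0.66)² = 4.062² = 16.50.
Round up.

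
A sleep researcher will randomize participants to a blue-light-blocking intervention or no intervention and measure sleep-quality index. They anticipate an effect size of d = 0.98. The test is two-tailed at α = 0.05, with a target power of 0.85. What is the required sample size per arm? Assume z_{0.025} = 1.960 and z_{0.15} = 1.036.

For two independent groups with equal n: n = 2·((z_{α/2} + z_β) / d)².
z_{α/2} + z_β = 1.960 + 1.036 = 2.996.
n = 2 × (2.996 / 0.98)² = 2 × 3.057² = 2 × 9.35 = 18.7.
Round up to the next whole participant.

n = 19 per group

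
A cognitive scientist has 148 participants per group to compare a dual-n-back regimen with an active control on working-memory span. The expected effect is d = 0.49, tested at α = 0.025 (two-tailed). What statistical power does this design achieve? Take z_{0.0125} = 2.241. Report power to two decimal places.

power ≈ 0.98

For two equal groups, power = Φ(d·√(n/2) − z_{α/2}).
d·√(n/2) = 0.49 × √(148/2) = 0.49 × 8.602 = 4.215.
z_β = 4.215 − 2.241 = 1.974.
Power = Φ(1.974) = 0.976.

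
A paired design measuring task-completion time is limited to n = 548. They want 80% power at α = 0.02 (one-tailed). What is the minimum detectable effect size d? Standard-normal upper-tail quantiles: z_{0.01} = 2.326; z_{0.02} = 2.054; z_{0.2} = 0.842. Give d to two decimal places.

d_min ≈ 0.12

For a single sample (or paired design) of n = 548: d_min = (z_{α} + z_β)/√n.
z-sum = 2.054 + 0.842 = 2.896.
d_min = 2.896 / √548 = 2.896 / 23.409 = 0.124.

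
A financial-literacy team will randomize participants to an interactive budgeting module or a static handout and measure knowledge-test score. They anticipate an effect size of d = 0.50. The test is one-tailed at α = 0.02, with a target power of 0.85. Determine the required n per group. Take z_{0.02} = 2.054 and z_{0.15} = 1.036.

For two independent groups with equal n: n = 2·((z_{α} + z_β) / d)².
z_{α} + z_β = 2.054 + 1.036 = 3.090.
n = 2 × (3.090 / 0.50)² = 2 × 6.180² = 2 × 38.19 = 76.4.
Round up to the next whole participant.

n = 77 per group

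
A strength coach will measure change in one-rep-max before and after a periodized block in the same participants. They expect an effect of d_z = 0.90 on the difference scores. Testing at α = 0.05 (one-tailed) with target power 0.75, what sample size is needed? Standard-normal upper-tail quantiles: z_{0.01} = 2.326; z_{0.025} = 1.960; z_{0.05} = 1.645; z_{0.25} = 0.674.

For a paired (one-sample on differences) test: n = ((z_{α} + z_β) / d)².
z_{α} + z_β = 1.645 + 0.674 = 2.319.
n = (2.319 / 0.90)² = 2.577² = 6.64.
Round up.

n = 7 pairs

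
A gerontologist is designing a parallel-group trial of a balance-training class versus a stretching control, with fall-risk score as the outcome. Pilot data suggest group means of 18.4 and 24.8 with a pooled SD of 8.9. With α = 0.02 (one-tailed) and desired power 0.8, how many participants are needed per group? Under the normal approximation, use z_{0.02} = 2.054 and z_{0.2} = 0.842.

n = 33 per group

Cohen's d = |M₁ − M₂| / SD_pooled = |18.4 − 24.8| / 8.9 = 6.4 / 8.9 = 0.719.
For two independent groups with equal n: n = 2·((z_{α} + z_β) / d)².
z_{α} + z_β = 2.054 + 0.842 = 2.896.
n = 2 × (2.896 / 0.719)² = 2 × 4.028² = 2 × 16.22 = 32.4.
Round up to the next whole participant.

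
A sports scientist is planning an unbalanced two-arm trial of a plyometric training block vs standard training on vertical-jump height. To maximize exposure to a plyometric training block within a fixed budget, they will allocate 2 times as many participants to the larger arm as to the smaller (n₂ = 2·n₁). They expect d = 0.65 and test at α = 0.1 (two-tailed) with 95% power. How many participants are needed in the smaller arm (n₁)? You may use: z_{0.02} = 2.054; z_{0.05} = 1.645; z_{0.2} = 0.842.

n₁ = 39

With allocation ratio k = n₂/n₁ = 2, Var(x̄₁−x̄₂) = σ²(1/n₁ + 1/(k·n₁)) = σ²·(k+1)/(k·n₁).
So n₁ = (1 + 1/k)·((z_{α/2} + z_β)/d)² = 1.500 × (3.290/0.65)².
n₁ = 1.500 × 25.62 = 38.4.
Round up: n₁ = 39, giving n₂ = 2 × 39 = 78.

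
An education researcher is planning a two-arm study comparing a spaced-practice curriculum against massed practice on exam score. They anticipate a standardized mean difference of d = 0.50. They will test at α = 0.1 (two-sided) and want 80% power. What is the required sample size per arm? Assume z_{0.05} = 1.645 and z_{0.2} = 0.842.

For two independent groups with equal n: n = 2·((z_{α/2} + z_β) / d)².
z_{α/2} + z_β = 1.645 + 0.842 = 2.487.
n = 2 × (2.487 / 0.50)² = 2 × 4.974² = 2 × 24.74 = 49.5.
Round up to the next whole participant.

n = 50 per group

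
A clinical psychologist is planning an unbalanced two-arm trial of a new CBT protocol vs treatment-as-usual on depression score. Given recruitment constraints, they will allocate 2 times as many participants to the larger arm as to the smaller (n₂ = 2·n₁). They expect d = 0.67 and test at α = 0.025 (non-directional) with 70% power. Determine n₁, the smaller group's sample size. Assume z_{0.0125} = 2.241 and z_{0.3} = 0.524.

n₁ = 26

With allocation ratio k = n₂/n₁ = 2, Var(x̄₁−x̄₂) = σ²(1/n₁ + 1/(k·n₁)) = σ²·(k+1)/(k·n₁).
So n₁ = (1 + 1/k)·((z_{α/2} + z_β)/d)² = 1.500 × (2.765/0.67)².
n₁ = 1.500 × 17.03 = 25.5.
Round up: n₁ = 26, giving n₂ = 2 × 26 = 52.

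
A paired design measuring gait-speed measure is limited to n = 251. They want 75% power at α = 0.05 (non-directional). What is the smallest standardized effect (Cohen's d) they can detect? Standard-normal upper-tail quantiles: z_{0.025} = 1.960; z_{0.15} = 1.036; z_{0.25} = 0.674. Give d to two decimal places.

d_min ≈ 0.17

For a single sample (or paired design) of n = 251: d_min = (z_{α/2} + z_β)/√n.
z-sum = 1.960 + 0.674 = 2.634.
d_min = 2.634 / √251 = 2.634 / 15.843 = 0.166.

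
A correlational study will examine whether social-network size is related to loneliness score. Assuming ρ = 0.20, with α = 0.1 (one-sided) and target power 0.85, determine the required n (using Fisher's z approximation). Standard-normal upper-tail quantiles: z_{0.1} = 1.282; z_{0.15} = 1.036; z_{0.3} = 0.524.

Fisher's z: C = ½·ln((1+r)/(1−r)) = ½·ln(1.5000) = 0.2027.
n = ((z_{α} + z_β)/C)² + 3.
(1.282 + 1.036) / 0.2027 = 2.318 / 0.2027 = 11.436.
n = 11.436² + 3 = 130.77 + 3 = 133.8.
Round up.

n = 134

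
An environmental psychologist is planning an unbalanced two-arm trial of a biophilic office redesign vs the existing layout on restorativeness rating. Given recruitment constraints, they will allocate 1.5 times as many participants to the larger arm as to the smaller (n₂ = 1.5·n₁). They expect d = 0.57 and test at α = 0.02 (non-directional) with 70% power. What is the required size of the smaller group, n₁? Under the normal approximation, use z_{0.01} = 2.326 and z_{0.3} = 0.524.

n₁ = 42

With allocation ratio k = n₂/n₁ = 1.5, Var(x̄₁−x̄₂) = σ²(1/n₁ + 1/(k·n₁)) = σ²·(k+1)/(k·n₁).
So n₁ = (1 + 1/k)·((z_{α/2} + z_β)/d)² = 1.667 × (2.850/0.57)².
n₁ = 1.667 × 25.00 = 41.7.
Round up: n₁ = 42, giving n₂ = 1.5 × 42 = 63.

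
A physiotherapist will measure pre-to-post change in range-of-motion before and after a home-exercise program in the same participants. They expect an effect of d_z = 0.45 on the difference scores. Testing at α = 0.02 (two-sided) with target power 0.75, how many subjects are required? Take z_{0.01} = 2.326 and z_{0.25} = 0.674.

n = 45 pairs

For a paired (one-sample on differences) test: n = ((z_{α/2} + z_β) / d)².
z_{α/2} + z_β = 2.326 + 0.674 = 3.000.
n = (3.000 / 0.45)² = 6.667² = 44.44.
Round up.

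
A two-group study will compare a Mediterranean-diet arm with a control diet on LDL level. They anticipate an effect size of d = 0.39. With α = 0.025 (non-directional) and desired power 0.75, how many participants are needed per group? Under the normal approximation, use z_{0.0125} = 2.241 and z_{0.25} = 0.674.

n = 112 per group

For two independent groups with equal n: n = 2·((z_{α/2} + z_β) / d)².
z_{α/2} + z_β = 2.241 + 0.674 = 2.915.
n = 2 × (2.915 / 0.39)² = 2 × 7.474² = 2 × 55.87 = 111.7.
Round up to the next whole participant.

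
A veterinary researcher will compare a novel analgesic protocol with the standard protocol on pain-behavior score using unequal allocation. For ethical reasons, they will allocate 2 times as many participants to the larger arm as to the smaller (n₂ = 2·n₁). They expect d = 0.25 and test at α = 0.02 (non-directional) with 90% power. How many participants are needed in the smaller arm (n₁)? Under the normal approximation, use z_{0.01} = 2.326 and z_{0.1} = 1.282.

With allocation ratio k = n₂/n₁ = 2, Var(x̄₁−x̄₂) = σ²(1/n₁ + 1/(k·n₁)) = σ²·(k+1)/(k·n₁).
So n₁ = (1 + 1/k)·((z_{α/2} + z_β)/d)² = 1.500 × (3.608/0.25)².
n₁ = 1.500 × 208.28 = 312.4.
Round up: n₁ = 313, giving n₂ = 2 × 313 = 626.

n₁ = 313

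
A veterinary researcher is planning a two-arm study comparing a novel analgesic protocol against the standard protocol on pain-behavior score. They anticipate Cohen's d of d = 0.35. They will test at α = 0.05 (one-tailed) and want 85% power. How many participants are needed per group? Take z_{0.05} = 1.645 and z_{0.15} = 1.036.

For two independent groups with equal n: n = 2·((z_{α} + z_β) / d)².
z_{α} + z_β = 1.645 + 1.036 = 2.681.
n = 2 × (2.681 / 0.35)² = 2 × 7.660² = 2 × 58.68 = 117.4.
Round up to the next whole participant.

n = 118 per group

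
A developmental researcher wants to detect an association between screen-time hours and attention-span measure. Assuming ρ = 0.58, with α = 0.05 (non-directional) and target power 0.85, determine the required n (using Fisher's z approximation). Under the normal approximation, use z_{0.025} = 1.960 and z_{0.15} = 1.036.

n = 24

Fisher's z: C = ½·ln((1+r)/(1−r)) = ½·ln(3.7619) = 0.6625.
n = ((z_{α/2} + z_β)/C)² + 3.
(1.960 + 1.036) / 0.6625 = 2.996 / 0.6625 = 4.522.
n = 4.522² + 3 = 20.45 + 3 = 23.5.
Round up.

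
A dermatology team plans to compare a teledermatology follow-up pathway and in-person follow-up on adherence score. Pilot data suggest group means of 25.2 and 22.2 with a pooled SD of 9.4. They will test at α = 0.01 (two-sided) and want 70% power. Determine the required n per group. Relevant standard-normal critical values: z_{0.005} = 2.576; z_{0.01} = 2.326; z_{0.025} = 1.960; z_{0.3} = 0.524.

n = 189 per group

Cohen's d = |M₁ − M₂| / SD_pooled = |25.2 − 22.2| / 9.4 = 3.0 / 9.4 = 0.319.
For two independent groups with equal n: n = 2·((z_{α/2} + z_β) / d)².
z_{α/2} + z_β = 2.576 + 0.524 = 3.100.
n = 2 × (3.100 / 0.319)² = 2 × 9.718² = 2 × 94.44 = 188.9.
Round up to the next whole participant.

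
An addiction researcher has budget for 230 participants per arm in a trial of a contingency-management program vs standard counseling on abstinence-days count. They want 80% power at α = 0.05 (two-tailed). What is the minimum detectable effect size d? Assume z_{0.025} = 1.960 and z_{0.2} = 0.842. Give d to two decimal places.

For two independent groups of n = 230 each: d_min = (z_{α/2} + z_β)·√(2/n).
z-sum = 1.960 + 0.842 = 2.802.
d_min = 2.802 × √(2/230) = 2.802 × 0.0933 = 0.261.

d_min ≈ 0.26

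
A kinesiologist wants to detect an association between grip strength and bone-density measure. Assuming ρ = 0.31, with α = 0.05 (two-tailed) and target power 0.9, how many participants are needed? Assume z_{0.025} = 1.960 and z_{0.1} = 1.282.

n = 106

Fisher's z: C = ½·ln((1+r)/(1−r)) = ½·ln(1.8986) = 0.3205.
n = ((z_{α/2} + z_β)/C)² + 3.
(1.960 + 1.282) / 0.3205 = 3.242 / 0.3205 = 10.115.
n = 10.115² + 3 = 102.32 + 3 = 105.3.
Round up.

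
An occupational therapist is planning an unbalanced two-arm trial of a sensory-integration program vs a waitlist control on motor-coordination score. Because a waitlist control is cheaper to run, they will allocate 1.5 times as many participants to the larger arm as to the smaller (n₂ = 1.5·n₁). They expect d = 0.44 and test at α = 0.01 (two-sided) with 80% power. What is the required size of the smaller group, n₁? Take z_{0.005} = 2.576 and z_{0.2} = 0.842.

n₁ = 101

With allocation ratio k = n₂/n₁ = 1.5, Var(x̄₁−x̄₂) = σ²(1/n₁ + 1/(k·n₁)) = σ²·(k+1)/(k·n₁).
So n₁ = (1 + 1/k)·((z_{α/2} + z_β)/d)² = 1.667 × (3.418/0.44)².
n₁ = 1.667 × 60.34 = 100.6.
Round up: n₁ = 101, giving n₂ = ⌈1.5 × 101⌉ = ⌈151.5⌉ = 152.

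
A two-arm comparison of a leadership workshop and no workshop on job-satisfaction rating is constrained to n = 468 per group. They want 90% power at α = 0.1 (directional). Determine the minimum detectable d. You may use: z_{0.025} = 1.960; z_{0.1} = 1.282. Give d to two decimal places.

For two independent groups of n = 468 each: d_min = (z_{α} + z_β)·√(2/n).
z-sum = 1.282 + 1.282 = 2.564.
d_min = 2.564 × √(2/468) = 2.564 × 0.0654 = 0.168.

d_min ≈ 0.17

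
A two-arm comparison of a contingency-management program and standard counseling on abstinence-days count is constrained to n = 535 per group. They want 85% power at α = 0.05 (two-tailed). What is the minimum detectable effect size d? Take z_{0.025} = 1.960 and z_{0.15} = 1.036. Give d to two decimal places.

For two independent groups of n = 535 each: d_min = (z_{α/2} + z_β)·√(2/n).
z-sum = 1.960 + 1.036 = 2.996.
d_min = 2.996 × √(2/535) = 2.996 × 0.0611 = 0.183.

d_min ≈ 0.18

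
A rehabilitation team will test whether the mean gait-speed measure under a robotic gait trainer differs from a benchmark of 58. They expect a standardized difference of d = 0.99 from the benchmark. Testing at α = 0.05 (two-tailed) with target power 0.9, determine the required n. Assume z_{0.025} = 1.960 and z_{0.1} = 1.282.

n = 11

For a one-sample test: n = ((z_{α/2} + z_β) / d)².
z_{α/2} + z_β = 1.960 + 1.282 = 3.242.
n = (3.242 / 0.99)² = 3.275² = 10.72.
Round up.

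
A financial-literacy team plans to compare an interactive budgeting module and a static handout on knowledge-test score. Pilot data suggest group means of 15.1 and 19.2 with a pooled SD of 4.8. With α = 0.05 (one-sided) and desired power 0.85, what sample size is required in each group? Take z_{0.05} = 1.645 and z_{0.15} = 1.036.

Cohen's d = |M₁ − M₂| / SD_pooled = |15.1 − 19.2| / 4.8 = 4.1 / 4.8 = 0.854.
For two independent groups with equal n: n = 2·((z_{α} + z_β) / d)².
z_{α} + z_β = 1.645 + 1.036 = 2.681.
n = 2 × (2.681 / 0.854)² = 2 × 3.139² = 2 × 9.86 = 19.7.
Round up to the next whole participant.

n = 20 per group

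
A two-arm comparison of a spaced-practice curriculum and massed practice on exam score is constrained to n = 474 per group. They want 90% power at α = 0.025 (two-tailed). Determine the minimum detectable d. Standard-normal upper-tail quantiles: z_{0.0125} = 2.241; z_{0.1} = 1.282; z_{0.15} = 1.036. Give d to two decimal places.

For two independent groups of n = 474 each: d_min = (z_{α/2} + z_β)·√(2/n).
z-sum = 2.241 + 1.282 = 3.523.
d_min = 3.523 × √(2/474) = 3.523 × 0.0650 = 0.229.

d_min ≈ 0.23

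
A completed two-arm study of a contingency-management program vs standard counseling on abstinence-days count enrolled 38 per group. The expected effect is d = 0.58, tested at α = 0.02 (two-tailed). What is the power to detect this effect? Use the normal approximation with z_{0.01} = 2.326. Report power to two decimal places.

For two equal groups, power = Φ(d·√(n/2) − z_{α/2}).
d·√(n/2) = 0.58 × √(38/2) = 0.58 × 4.359 = 2.528.
z_β = 2.528 − 2.326 = 0.202.
Power = Φ(0.202) = 0.580.

power ≈ 0.58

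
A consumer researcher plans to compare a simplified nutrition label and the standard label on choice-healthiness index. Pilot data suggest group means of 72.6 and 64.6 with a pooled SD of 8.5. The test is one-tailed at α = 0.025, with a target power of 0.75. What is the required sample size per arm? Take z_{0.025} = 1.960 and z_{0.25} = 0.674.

n = 16 per group

Cohen's d = |M₁ − M₂| / SD_pooled = |72.6 − 64.6| / 8.5 = 8.0 / 8.5 = 0.941.
For two independent groups with equal n: n = 2·((z_{α} + z_β) / d)².
z_{α} + z_β = 1.960 + 0.674 = 2.634.
n = 2 × (2.634 / 0.941)² = 2 × 2.799² = 2 × 7.84 = 15.7.
Round up to the next whole participant.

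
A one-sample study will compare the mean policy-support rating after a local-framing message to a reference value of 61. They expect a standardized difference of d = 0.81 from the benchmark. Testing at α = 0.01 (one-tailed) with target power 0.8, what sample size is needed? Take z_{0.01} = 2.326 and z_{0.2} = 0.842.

n = 16

For a one-sample test: n = ((z_{α} + z_β) / d)².
z_{α} + z_β = 2.326 + 0.842 = 3.168.
n = (3.168 / 0.81)² = 3.911² = 15.30.
Round up.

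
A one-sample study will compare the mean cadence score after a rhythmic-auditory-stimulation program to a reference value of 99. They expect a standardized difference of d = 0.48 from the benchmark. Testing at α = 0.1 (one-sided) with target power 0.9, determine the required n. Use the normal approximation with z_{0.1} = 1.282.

For a one-sample test: n = ((z_{α} + z_β) / d)².
z_{α} + z_β = 1.282 + 1.282 = 2.564.
n = (2.564 / 0.48)² = 5.342² = 28.53.
Round up.

n = 29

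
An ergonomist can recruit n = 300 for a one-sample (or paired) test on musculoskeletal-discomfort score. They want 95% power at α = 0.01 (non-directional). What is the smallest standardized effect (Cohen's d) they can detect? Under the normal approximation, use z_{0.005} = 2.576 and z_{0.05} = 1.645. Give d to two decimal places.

For a single sample (or paired design) of n = 300: d_min = (z_{α/2} + z_β)/√n.
z-sum = 2.576 + 1.645 = 4.221.
d_min = 4.221 / √300 = 4.221 / 17.321 = 0.244.

d_min ≈ 0.24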